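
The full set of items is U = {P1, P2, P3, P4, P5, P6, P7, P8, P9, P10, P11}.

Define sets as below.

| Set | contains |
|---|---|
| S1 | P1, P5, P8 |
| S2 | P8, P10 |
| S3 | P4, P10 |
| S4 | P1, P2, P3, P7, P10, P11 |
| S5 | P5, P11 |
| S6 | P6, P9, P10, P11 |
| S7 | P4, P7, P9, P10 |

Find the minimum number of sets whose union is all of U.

S1, S3, S4, and S6 cover everything between them: the union {P1, P2, P3, P4, P5, P6, P7, P8, P9, P10, P11} is all of U.
Only S4 contains P2, so S4 is forced; the remaining 5 items need at least 3 more sets (each remaining set adds at most 2) — so at least 4 sets are needed, and 4 is optimal.

4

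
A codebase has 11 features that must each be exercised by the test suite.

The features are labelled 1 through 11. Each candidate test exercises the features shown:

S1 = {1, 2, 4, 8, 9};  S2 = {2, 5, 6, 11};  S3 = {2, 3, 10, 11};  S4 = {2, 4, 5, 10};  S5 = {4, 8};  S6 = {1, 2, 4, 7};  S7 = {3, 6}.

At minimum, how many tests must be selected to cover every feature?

4

Take {S1, S2, S3, S6}. Their union is {1, 2, 3, 4, 5, 6, 7, 8, 9, 10, 11}, which is all 11 features.
Only S6 contains 7, so S6 is forced; the remaining 7 features need at least 3 more tests (each remaining test adds at most 3) — so at least 4 tests are needed, and 4 is optimal.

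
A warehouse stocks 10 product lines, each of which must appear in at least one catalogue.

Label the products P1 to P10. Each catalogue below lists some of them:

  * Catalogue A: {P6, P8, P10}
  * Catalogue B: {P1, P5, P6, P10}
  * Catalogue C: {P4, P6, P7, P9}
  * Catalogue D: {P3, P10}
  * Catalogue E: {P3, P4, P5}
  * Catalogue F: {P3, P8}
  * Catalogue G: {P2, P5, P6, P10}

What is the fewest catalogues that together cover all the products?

B and C and F and G together: B ∪ C ∪ F ∪ G = {P1, P2, P3, P4, P5, P6, P7, P8, P9, P10} — every product is covered.
No 3 of the 7 catalogues cover everything (all 35 combinations miss at least one product), so 4 is optimal.

4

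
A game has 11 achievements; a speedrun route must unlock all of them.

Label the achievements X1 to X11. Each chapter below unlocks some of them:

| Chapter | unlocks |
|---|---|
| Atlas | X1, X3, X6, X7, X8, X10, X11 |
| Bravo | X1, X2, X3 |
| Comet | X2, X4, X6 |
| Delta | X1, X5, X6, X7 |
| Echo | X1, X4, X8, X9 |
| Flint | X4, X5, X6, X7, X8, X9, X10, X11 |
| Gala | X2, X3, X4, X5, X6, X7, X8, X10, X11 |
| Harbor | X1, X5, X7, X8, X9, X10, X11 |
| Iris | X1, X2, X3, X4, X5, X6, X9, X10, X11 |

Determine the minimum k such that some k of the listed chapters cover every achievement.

2

Take {Bravo, Flint}. Their union is {X1, X2, X3, X4, X5, X6, X7, X8, X9, X10, X11}, which is all 11 achievements.
No single chapter has all 11 achievements (the largest, Gala, has 9), so 2 is optimal.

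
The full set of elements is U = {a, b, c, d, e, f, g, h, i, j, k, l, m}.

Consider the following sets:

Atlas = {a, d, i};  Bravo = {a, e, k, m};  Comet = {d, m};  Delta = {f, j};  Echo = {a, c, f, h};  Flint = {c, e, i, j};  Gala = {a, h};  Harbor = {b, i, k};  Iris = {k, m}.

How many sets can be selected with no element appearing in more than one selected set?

4

Comet, Delta, Gala, Harbor are pairwise disjoint (Comet={d,m}; Delta={f,j}; Gala={a,h}; Harbor={b,i,k}).
Every remaining set overlaps one of these, and no 5 of the listed sets are pairwise disjoint, so 4 is the maximum.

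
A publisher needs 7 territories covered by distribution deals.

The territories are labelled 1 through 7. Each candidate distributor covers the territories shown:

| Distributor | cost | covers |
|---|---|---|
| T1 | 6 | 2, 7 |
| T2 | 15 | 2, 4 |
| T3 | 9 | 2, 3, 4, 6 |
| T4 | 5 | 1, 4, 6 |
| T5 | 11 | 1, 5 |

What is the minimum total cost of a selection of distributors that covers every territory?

T1, T3, T5 together cover every territory (T1 ∪ T3 ∪ T5 = {1, 2, 3, 4, 5, 6, 7}); total cost 6 + 9 + 11 = 26.
The greedy pick T4, T1, T3, T5 costs 31; no covering selection beats 26.

26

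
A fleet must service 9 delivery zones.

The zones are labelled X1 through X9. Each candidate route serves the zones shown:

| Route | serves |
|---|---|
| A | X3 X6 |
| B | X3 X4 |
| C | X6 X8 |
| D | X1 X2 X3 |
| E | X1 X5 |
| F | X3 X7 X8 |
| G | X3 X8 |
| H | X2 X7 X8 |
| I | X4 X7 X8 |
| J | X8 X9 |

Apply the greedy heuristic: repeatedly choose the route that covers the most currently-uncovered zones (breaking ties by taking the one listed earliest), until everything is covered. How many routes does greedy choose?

5

Greedy: pick D (covers 3 new) → pick I (covers 3 new) → pick A (covers 1 new) → pick E (covers 1 new) → pick J (covers 1 new). Total picks: 5.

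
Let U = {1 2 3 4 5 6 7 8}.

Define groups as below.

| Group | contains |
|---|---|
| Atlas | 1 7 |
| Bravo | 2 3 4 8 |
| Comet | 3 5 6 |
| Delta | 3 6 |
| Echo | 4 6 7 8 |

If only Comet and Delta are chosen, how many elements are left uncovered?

5

Union of Comet, Delta = {3, 5, 6}.
Not covered: 1, 2, 4, 7, 8 — 5 elements.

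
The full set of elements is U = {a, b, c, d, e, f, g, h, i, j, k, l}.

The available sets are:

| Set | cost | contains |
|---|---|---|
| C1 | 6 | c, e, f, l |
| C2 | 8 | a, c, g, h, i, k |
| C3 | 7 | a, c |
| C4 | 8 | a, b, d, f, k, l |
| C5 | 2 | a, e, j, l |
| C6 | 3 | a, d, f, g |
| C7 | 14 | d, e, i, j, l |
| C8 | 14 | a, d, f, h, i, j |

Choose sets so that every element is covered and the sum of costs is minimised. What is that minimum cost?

18

C2, C4, C5 together cover every element (C2 ∪ C4 ∪ C5 = {a, b, c, d, e, f, g, h, i, j, k, l}); total cost 8 + 8 + 2 = 18.
The greedy pick C5, C6, C2, C4 costs 21; no covering selection beats 18.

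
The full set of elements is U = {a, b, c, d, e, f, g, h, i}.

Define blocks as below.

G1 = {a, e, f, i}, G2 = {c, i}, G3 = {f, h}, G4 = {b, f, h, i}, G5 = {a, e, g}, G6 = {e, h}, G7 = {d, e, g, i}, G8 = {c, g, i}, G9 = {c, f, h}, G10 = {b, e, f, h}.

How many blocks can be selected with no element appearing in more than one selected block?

G2, G3, G5 are pairwise disjoint (G2={c,i}; G3={f,h}; G5={a,e,g}).
Every remaining block overlaps one of these, and no 4 of the listed blocks are pairwise disjoint, so 3 is the maximum.

3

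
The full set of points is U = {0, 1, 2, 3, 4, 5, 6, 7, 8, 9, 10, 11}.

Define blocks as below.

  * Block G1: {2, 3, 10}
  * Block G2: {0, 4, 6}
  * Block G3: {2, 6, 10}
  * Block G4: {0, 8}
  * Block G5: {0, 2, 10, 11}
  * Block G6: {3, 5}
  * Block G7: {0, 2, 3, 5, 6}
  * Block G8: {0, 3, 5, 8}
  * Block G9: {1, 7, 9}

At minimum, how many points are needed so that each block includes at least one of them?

4

The 4 points {0, 1, 2, 3} hit every block.
The blocks G3, G4, G6, G9 are pairwise disjoint, so any hitting set needs a separate point for each — at least 4. Hence 4 is optimal.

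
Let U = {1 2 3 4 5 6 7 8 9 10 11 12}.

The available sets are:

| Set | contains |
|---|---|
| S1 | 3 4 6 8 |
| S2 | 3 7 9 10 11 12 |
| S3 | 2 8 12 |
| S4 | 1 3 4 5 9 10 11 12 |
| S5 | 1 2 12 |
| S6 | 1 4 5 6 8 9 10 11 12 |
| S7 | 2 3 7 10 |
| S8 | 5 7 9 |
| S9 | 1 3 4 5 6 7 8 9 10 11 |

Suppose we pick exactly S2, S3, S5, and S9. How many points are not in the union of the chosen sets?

Union of S2, S3, S5, S9 = {1, 2, 3, 4, 5, 6, 7, 8, 9, 10, 11, 12} — that's every point, so 0 are uncovered.

0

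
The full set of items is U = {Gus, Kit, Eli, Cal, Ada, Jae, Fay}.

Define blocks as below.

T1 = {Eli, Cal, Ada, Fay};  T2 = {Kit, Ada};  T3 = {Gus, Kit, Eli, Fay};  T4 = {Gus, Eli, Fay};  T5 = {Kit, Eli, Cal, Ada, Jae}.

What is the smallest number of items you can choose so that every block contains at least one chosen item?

Take H = {Kit, Fay}. Each listed block contains at least one of these, so H is a hitting set of size 2.
The blocks T2, T4 are pairwise disjoint, so any hitting set needs a separate item for each — at least 2. Hence 2 is optimal.

2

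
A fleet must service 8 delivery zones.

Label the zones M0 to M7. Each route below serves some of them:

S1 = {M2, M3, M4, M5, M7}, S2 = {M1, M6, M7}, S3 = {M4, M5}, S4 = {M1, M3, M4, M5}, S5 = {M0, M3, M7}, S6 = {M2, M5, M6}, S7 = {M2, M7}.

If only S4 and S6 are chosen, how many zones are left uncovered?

Union of S4, S6 = {M1, M2, M3, M4, M5, M6}.
Not covered: M0, M7 — 2 zones.

2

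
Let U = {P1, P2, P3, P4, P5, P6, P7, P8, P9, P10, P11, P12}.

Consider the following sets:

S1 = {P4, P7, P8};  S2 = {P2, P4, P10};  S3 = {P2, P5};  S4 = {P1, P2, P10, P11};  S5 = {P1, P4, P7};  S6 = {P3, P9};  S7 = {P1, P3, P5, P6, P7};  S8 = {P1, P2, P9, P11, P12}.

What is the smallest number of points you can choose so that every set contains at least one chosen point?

3

H = {P2, P3, P4} meets every set (each contains at least one member of H), and |H| = 3.
The sets S1, S3, S6 are pairwise disjoint, so any hitting set needs a separate point for each — at least 3. Hence 3 is optimal.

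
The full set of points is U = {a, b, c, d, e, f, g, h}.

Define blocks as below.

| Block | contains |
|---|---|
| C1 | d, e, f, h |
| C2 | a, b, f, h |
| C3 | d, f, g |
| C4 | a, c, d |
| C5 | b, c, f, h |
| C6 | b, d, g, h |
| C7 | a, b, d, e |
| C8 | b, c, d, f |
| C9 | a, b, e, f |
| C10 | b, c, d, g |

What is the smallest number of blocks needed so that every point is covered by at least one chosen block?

C1 and C9 and C10 together: C1 ∪ C9 ∪ C10 = {a, b, c, d, e, f, g, h} — every point is covered.
No 2 of the 10 blocks cover everything (all 45 combinations miss at least one point), so 3 is optimal.

3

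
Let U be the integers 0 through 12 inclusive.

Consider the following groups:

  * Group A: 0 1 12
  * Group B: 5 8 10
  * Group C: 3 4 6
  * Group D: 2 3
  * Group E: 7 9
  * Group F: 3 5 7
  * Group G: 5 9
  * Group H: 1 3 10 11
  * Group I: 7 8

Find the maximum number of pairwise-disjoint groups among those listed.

4

A, B, D, E are pairwise disjoint (A={0,1,12}; B={5,8,10}; D={2,3}; E={7,9}).
Every remaining group overlaps one of these, and no 5 of the listed groups are pairwise disjoint, so 4 is the maximum.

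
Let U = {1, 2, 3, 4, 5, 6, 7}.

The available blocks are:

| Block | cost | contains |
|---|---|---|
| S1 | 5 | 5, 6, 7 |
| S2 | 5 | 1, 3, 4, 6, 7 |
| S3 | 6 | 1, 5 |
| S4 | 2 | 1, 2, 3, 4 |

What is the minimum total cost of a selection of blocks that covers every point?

7

S1, S4 together cover every point (S1 ∪ S4 = {1, 2, 3, 4, 5, 6, 7}); total cost 5 + 2 = 7.
No covering selection has total cost below 7.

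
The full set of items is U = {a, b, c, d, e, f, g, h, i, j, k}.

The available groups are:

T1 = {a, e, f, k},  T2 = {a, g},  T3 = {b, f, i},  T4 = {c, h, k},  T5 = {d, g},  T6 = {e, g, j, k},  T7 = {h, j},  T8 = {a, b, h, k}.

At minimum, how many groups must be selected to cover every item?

Take {T3, T4, T5, T6, T8}. Their union is {a, b, c, d, e, f, g, h, i, j, k}, which is all 11 items.
No 4 of the 8 groups cover everything (all 70 combinations miss at least one item), so 5 is optimal.

5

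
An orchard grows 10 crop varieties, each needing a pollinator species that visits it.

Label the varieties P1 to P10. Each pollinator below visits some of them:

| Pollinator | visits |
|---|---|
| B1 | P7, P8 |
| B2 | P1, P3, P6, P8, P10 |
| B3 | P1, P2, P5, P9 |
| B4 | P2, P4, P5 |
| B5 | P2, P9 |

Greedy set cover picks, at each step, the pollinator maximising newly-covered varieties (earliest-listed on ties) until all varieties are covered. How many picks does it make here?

Greedy: pick B2 (covers 5 new) → pick B3 (covers 3 new) → pick B1 (covers 1 new) → pick B4 (covers 1 new). Total picks: 4.

4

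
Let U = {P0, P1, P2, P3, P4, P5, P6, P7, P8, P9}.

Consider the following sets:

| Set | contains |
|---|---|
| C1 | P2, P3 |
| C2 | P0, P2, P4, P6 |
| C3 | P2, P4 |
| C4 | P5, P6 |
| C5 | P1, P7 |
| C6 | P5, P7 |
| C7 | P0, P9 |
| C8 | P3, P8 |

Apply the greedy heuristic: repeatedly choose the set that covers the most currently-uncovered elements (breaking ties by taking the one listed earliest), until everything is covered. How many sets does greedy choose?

5

Greedy: pick C2 (covers 4 new) → pick C5 (covers 2 new) → pick C8 (covers 2 new) → pick C4 (covers 1 new) → pick C7 (covers 1 new). Total picks: 5.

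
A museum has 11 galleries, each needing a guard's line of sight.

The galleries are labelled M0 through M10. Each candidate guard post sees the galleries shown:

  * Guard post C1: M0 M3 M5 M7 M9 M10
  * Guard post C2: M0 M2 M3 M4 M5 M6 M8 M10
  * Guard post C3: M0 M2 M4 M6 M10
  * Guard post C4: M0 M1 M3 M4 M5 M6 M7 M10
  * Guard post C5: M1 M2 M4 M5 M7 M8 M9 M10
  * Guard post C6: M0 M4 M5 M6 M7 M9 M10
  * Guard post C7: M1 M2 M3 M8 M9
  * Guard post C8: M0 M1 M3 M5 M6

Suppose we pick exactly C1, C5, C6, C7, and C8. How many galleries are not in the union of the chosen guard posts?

0

Union of C1, C5, C6, C7, C8 = {M0, M1, M2, M3, M4, M5, M6, M7, M8, M9, M10} — that's every gallery, so 0 are uncovered.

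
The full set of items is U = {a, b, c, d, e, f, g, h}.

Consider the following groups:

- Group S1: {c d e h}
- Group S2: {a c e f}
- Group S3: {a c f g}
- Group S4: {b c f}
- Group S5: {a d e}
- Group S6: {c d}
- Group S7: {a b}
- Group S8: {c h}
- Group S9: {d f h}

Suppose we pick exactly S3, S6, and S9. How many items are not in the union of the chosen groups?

Union of S3, S6, S9 = {a, c, d, f, g, h}.
Not covered: b, e — 2 items.

2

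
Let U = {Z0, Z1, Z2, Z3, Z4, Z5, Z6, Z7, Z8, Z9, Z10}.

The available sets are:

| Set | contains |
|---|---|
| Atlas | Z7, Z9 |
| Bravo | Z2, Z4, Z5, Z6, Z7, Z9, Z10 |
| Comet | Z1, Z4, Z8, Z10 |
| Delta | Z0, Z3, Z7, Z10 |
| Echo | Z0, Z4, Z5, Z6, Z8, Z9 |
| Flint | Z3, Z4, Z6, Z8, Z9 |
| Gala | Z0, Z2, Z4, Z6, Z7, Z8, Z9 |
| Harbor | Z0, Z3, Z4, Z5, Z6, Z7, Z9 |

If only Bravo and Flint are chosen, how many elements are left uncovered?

Union of Bravo, Flint = {Z2, Z3, Z4, Z5, Z6, Z7, Z8, Z9, Z10}.
Not covered: Z0, Z1 — 2 elements.

2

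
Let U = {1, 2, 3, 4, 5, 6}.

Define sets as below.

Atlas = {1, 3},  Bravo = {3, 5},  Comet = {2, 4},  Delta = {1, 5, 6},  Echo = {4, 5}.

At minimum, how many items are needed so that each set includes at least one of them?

Take H = {3, 4, 5}. Each listed set contains at least one of these, so H is a hitting set of size 3.
No choice of 2 items meets every set, so 3 is the minimum.

3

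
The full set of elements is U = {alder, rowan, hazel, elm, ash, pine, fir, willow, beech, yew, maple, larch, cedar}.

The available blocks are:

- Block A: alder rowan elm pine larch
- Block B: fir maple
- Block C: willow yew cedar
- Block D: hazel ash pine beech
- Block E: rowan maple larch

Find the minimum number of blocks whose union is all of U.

4

A and B and C and D together: A ∪ B ∪ C ∪ D = {alder, rowan, hazel, elm, ash, pine, fir, willow, beech, yew, maple, larch, cedar} — every element is covered.
Only A contains alder, so A is forced; the remaining 8 elements need at least 3 more blocks (each remaining block adds at most 3) — so at least 4 blocks are needed, and 4 is optimal.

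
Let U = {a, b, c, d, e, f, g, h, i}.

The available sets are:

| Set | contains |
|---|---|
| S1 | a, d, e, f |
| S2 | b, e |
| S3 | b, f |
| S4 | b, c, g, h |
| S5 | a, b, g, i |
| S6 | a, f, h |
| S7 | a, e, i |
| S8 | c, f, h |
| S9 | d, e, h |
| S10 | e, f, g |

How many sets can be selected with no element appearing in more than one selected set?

2

S5, S8 are pairwise disjoint (S5={a,b,g,i}; S8={c,f,h}).
Every remaining set overlaps one of these, and no 3 of the listed sets are pairwise disjoint, so 2 is the maximum.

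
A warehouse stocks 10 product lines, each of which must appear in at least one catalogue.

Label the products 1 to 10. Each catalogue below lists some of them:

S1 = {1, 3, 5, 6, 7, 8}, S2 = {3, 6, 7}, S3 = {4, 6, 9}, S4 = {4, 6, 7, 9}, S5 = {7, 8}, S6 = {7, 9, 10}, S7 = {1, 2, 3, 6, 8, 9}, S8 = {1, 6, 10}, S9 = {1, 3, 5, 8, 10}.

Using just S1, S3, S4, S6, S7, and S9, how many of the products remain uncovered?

0

Union of S1, S3, S4, S6, S7, S9 = {1, 2, 3, 4, 5, 6, 7, 8, 9, 10} — that's every product, so 0 are uncovered.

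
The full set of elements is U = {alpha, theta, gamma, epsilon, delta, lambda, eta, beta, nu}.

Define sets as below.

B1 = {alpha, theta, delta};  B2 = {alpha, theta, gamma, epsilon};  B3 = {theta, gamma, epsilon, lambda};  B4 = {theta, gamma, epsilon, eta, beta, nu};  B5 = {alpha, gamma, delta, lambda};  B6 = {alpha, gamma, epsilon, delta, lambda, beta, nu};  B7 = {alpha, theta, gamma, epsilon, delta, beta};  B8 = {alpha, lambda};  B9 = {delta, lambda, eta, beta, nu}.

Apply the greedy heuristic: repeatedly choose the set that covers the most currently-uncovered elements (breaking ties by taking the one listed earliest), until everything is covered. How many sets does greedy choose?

Greedy: pick B6 (covers 7 new) → pick B4 (covers 2 new). Total picks: 2.

2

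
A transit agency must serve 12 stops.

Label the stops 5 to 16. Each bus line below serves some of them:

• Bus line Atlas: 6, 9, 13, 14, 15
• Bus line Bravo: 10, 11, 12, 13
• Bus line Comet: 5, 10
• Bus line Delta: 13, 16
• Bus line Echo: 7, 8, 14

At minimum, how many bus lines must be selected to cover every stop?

Take {Atlas, Bravo, Comet, Delta, Echo}. Their union is {5, 6, 7, 8, 9, 10, 11, 12, 13, 14, 15, 16}, which is all 12 stops.
No 4 of the 5 bus lines cover everything (all 5 combinations miss at least one stop), so 5 is optimal.

5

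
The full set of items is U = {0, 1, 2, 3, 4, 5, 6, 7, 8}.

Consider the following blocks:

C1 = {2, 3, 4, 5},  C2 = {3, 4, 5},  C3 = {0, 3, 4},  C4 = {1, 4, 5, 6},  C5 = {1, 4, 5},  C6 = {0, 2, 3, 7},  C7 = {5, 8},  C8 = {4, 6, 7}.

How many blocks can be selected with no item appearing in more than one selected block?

C6, C7 are pairwise disjoint (C6={0,2,3,7}; C7={5,8}).
Every remaining block overlaps one of these, and no 3 of the listed blocks are pairwise disjoint, so 2 is the maximum.

2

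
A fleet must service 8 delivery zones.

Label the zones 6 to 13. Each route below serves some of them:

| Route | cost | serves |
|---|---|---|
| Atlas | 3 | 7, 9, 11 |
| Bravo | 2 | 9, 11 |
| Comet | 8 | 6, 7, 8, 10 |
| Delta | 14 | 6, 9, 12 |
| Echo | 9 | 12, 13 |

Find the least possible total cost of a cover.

19

Bravo, Comet, Echo together cover every zone (Bravo ∪ Comet ∪ Echo = {6, 7, 8, 9, 10, 11, 12, 13}); total cost 2 + 8 + 9 = 19.
The greedy pick Atlas, Comet, Echo costs 20; no covering selection beats 19.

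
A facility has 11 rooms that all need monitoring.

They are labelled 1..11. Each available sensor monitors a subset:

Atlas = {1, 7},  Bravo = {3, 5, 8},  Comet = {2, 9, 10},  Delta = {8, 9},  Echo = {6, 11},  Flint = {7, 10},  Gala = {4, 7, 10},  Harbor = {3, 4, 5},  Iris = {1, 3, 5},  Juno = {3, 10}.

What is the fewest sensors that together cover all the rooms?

5

Atlas and Comet and Delta and Echo and Harbor together: Atlas ∪ Comet ∪ Delta ∪ Echo ∪ Harbor = {1, 2, 3, 4, 5, 6, 7, 8, 9, 10, 11} — every room is covered.
No 4 of the 10 sensors cover everything (all 210 combinations miss at least one room), so 5 is optimal.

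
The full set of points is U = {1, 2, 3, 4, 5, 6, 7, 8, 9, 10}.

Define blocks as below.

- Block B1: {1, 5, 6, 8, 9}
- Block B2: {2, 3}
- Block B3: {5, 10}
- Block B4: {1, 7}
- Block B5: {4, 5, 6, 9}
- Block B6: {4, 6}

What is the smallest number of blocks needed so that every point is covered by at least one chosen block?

Take {B1, B2, B3, B4, B5}. Their union is {1, 2, 3, 4, 5, 6, 7, 8, 9, 10}, which is all 10 points.
No 4 of the 6 blocks cover everything (all 15 combinations miss at least one point), so 5 is optimal.

5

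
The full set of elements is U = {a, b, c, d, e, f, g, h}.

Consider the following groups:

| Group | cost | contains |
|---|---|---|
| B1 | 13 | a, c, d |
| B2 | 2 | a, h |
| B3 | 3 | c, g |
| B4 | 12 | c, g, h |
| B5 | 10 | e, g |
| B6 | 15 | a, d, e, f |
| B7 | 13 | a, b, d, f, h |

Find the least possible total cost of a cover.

26

B3, B5, B7 together cover every element (B3 ∪ B5 ∪ B7 = {a, b, c, d, e, f, g, h}); total cost 3 + 10 + 13 = 26.
The greedy pick B2, B3, B7, B5 costs 28; no covering selection beats 26.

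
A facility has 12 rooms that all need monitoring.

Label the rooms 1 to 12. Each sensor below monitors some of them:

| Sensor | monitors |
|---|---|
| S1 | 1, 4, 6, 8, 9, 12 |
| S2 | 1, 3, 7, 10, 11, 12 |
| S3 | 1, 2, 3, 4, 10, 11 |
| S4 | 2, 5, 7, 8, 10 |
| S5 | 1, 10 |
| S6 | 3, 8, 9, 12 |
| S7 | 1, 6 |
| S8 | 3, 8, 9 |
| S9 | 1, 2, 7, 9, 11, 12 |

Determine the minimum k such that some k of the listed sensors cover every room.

S1 and S2 and S4 together: S1 ∪ S2 ∪ S4 = {1, 2, 3, 4, 5, 6, 7, 8, 9, 10, 11, 12} — every room is covered.
Only S4 contains 5, so S4 is forced; the remaining 7 rooms need at least 2 more sensors (each remaining sensor adds at most 5) — so at least 3 sensors are needed, and 3 is optimal.

3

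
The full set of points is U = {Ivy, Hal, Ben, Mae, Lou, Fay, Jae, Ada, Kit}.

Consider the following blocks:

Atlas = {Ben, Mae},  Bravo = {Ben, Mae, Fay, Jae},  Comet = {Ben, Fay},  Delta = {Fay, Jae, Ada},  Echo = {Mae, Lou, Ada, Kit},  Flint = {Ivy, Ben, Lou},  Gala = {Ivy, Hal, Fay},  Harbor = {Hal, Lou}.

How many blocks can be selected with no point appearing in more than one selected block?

Atlas, Delta, Harbor are pairwise disjoint (Atlas={Ben,Mae}; Delta={Fay,Jae,Ada}; Harbor={Hal,Lou}).
Every remaining block overlaps one of these, and no 4 of the listed blocks are pairwise disjoint, so 3 is the maximum.

3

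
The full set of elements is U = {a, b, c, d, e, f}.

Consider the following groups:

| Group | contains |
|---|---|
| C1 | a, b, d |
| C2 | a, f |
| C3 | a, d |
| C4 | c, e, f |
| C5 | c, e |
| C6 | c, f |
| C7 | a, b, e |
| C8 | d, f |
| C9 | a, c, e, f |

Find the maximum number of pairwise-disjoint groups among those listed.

C1, C5 are pairwise disjoint (C1={a,b,d}; C5={c,e}).
Every remaining group overlaps one of these, and no 3 of the listed groups are pairwise disjoint, so 2 is the maximum.

2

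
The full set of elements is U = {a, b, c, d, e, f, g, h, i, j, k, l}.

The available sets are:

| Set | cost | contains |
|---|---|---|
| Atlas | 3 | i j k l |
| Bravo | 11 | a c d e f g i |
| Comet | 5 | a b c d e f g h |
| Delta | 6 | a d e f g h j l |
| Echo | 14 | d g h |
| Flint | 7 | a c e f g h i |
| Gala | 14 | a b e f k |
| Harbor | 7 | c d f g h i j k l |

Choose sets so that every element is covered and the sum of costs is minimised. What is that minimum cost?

Atlas, Comet together cover every element (Atlas ∪ Comet = {a, b, c, d, e, f, g, h, i, j, k, l}); total cost 3 + 5 = 8.
No covering selection has total cost below 8.

8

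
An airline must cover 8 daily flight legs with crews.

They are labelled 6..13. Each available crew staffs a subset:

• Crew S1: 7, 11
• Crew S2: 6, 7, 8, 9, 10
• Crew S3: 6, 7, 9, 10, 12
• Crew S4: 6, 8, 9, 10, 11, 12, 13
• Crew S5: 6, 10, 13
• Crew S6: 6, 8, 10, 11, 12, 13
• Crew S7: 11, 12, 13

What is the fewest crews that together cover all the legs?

2

S3 and S6 together: S3 ∪ S6 = {6, 7, 8, 9, 10, 11, 12, 13} — every leg is covered.
No single crew has all 8 legs (the largest, S4, has 7), so 2 is optimal.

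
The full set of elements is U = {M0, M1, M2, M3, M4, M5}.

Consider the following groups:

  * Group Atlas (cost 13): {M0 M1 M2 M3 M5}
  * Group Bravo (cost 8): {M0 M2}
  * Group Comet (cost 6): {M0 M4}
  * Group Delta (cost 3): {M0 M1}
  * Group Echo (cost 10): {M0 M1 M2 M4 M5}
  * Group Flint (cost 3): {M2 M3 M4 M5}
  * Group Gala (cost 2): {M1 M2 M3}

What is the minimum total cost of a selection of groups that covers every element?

Delta, Flint together cover every element (Delta ∪ Flint = {M0, M1, M2, M3, M4, M5}); total cost 3 + 3 = 6.
The greedy pick Gala, Flint, Delta costs 8; no covering selection beats 6.

6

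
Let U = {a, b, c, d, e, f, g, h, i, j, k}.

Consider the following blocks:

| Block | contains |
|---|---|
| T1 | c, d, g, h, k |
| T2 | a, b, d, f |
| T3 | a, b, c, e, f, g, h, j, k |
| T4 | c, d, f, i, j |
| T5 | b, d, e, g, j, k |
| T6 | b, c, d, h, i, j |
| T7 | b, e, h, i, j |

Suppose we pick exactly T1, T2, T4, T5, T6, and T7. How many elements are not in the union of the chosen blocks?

0

Union of T1, T2, T4, T5, T6, T7 = {a, b, c, d, e, f, g, h, i, j, k} — that's every element, so 0 are uncovered.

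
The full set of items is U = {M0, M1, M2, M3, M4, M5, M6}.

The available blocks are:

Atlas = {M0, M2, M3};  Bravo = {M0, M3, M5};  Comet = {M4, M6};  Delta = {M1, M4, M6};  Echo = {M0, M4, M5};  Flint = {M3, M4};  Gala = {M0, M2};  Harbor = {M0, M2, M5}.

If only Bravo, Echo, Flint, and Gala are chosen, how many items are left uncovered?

Union of Bravo, Echo, Flint, Gala = {M0, M2, M3, M4, M5}.
Not covered: M1, M6 — 2 items.

2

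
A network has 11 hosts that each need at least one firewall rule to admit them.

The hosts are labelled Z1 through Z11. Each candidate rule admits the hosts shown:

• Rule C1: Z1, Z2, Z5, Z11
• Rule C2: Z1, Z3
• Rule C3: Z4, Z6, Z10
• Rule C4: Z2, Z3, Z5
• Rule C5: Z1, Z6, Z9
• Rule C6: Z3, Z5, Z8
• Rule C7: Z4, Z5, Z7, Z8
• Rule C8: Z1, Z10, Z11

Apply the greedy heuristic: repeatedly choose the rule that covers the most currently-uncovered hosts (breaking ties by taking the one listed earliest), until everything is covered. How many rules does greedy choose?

5

Greedy: pick C1 (covers 4 new) → pick C3 (covers 3 new) → pick C6 (covers 2 new) → pick C5 (covers 1 new) → pick C7 (covers 1 new). Total picks: 5.
(The true minimum cover uses only 4 rules, so greedy is not optimal here.)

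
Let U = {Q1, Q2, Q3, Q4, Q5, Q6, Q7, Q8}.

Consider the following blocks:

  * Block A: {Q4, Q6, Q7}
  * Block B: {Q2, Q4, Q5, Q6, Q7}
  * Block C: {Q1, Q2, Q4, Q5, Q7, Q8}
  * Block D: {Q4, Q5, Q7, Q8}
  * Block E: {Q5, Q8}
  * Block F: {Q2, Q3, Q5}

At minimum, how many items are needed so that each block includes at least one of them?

Take H = {Q5, Q6}. Each listed block contains at least one of these, so H is a hitting set of size 2.
The blocks A, E are pairwise disjoint, so any hitting set needs a separate item for each — at least 2. Hence 2 is optimal.

2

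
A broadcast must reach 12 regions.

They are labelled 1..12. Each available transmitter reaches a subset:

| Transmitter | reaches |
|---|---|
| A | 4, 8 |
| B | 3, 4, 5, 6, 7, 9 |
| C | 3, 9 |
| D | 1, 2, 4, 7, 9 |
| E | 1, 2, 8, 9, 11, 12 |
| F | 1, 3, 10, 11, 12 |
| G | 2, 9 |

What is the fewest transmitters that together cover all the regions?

3

Take {B, E, F}. Their union is {1, 2, 3, 4, 5, 6, 7, 8, 9, 10, 11, 12}, which is all 12 regions.
Only B contains 5, so B is forced; the remaining 6 regions need at least 2 more transmitters (each remaining transmitter adds at most 5) — so at least 3 transmitters are needed, and 3 is optimal.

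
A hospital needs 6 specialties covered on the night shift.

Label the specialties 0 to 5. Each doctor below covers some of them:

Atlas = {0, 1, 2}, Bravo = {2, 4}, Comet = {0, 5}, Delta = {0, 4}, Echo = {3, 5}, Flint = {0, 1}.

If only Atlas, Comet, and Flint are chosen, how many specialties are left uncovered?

2

Union of Atlas, Comet, Flint = {0, 1, 2, 5}.
Not covered: 3, 4 — 2 specialties.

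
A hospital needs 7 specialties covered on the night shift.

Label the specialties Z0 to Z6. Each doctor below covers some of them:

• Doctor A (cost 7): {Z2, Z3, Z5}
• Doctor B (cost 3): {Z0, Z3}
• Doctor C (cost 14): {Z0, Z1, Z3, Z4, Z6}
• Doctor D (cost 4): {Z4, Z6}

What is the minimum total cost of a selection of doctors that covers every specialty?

A, C together cover every specialty (A ∪ C = {Z0, Z1, Z2, Z3, Z4, Z5, Z6}); total cost 7 + 14 = 21.
The greedy pick B, D, A, C costs 28; no covering selection beats 21.

21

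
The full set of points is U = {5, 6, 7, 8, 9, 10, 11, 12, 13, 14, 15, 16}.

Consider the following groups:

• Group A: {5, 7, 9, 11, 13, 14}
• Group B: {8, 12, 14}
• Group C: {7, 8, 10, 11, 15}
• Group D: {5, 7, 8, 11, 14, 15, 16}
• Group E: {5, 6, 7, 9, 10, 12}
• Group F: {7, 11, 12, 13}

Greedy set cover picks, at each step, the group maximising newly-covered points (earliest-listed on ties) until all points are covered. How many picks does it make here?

3

Greedy: pick D (covers 7 new) → pick E (covers 4 new) → pick A (covers 1 new). Total picks: 3.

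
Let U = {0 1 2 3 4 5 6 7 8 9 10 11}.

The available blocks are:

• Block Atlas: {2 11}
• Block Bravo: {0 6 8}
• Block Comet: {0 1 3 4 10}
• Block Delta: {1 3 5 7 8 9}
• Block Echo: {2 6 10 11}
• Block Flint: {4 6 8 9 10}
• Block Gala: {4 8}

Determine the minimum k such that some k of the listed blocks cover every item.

Comet, Delta, and Echo cover everything between them: the union {0, 1, 2, 3, 4, 5, 6, 7, 8, 9, 10, 11} is all of U.
Only Delta contains 5, so Delta is forced; the remaining 6 items need at least 2 more blocks (each remaining block adds at most 4) — so at least 3 blocks are needed, and 3 is optimal.

3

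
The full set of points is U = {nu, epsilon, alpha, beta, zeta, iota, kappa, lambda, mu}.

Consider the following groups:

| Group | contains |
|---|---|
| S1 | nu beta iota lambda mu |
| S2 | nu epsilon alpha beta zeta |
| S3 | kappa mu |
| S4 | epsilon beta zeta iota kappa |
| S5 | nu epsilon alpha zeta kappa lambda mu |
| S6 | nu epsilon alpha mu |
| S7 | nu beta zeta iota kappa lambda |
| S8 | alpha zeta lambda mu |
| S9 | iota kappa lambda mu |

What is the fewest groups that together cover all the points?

2

Take {S4, S5}. Their union is {nu, epsilon, alpha, beta, zeta, iota, kappa, lambda, mu}, which is all 9 points.
No single group has all 9 points (the largest, S5, has 7), so 2 is optimal.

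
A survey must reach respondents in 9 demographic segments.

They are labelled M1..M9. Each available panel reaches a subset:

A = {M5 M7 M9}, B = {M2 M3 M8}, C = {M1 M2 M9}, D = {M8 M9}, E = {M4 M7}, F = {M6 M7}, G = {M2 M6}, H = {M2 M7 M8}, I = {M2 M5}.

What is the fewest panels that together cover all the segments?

Take {A, B, C, E, F}. Their union is {M1, M2, M3, M4, M5, M6, M7, M8, M9}, which is all 9 segments.
No 4 of the 9 panels cover everything (all 126 combinations miss at least one segment), so 5 is optimal.

5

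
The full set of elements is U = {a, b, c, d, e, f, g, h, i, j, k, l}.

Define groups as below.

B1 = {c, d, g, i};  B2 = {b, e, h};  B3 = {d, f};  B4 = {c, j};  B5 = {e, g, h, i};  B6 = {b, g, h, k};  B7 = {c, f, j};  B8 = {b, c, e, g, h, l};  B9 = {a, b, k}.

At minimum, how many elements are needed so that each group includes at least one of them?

4

Take T = {b, d, g, j}. Each listed group contains at least one of these, so T is a hitting set of size 4.
The groups B3, B4, B5, B9 are pairwise disjoint, so any hitting set needs a separate element for each — at least 4. Hence 4 is optimal.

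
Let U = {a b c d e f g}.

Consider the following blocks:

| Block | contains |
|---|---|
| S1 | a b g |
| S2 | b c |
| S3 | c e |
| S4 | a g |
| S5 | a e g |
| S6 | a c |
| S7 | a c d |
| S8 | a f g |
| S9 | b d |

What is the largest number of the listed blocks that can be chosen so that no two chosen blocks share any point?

3

S3, S4, S9 are pairwise disjoint (S3={c,e}; S4={a,g}; S9={b,d}).
Every remaining block overlaps one of these, and no 4 of the listed blocks are pairwise disjoint, so 3 is the maximum.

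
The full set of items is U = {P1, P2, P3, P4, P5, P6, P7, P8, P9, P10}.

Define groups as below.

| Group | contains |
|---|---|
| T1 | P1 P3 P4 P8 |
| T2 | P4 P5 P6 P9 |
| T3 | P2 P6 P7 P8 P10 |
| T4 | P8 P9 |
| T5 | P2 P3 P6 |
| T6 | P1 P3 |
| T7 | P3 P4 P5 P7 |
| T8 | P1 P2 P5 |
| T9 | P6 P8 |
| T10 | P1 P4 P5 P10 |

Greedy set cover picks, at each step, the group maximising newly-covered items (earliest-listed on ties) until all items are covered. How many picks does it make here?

Greedy: pick T3 (covers 5 new) → pick T1 (covers 3 new) → pick T2 (covers 2 new). Total picks: 3.

3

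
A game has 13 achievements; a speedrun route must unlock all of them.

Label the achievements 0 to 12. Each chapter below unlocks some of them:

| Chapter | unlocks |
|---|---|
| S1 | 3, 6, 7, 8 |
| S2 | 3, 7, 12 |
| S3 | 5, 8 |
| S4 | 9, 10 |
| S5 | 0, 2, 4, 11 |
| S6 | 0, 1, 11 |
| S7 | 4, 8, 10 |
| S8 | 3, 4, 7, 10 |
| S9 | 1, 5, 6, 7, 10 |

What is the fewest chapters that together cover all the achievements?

S2 and S3 and S4 and S5 and S9 together: S2 ∪ S3 ∪ S4 ∪ S5 ∪ S9 = {0, 1, 2, 3, 4, 5, 6, 7, 8, 9, 10, 11, 12} — every achievement is covered.
No 4 of the 9 chapters cover everything (all 126 combinations miss at least one achievement), so 5 is optimal.

5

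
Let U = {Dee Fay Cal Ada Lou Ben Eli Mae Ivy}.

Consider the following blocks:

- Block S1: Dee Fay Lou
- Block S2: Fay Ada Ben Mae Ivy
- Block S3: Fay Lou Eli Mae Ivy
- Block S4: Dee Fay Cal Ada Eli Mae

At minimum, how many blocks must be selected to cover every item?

3

Take {S2, S3, S4}. Their union is {Dee, Fay, Cal, Ada, Lou, Ben, Eli, Mae, Ivy}, which is all 9 items.
Only S4 contains Cal, so S4 is forced; the remaining 3 items need at least 2 more blocks (each remaining block adds at most 2) — so at least 3 blocks are needed, and 3 is optimal.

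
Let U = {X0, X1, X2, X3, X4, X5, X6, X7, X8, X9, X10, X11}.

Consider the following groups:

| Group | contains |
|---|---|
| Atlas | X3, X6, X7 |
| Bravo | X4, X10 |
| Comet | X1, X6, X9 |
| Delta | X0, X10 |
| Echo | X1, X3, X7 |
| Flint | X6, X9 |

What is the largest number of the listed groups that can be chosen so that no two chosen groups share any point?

3

Delta, Echo, Flint are pairwise disjoint (Delta={X0,X10}; Echo={X1,X3,X7}; Flint={X6,X9}).
Every remaining group overlaps one of these, and no 4 of the listed groups are pairwise disjoint, so 3 is the maximum.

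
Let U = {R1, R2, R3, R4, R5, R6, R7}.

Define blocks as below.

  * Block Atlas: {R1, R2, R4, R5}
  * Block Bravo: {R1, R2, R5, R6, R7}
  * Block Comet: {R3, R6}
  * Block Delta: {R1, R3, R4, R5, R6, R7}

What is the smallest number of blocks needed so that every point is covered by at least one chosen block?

2

Atlas and Delta cover everything between them: the union {R1, R2, R3, R4, R5, R6, R7} is all of U.
No single block has all 7 points (the largest, Delta, has 6), so 2 is optimal.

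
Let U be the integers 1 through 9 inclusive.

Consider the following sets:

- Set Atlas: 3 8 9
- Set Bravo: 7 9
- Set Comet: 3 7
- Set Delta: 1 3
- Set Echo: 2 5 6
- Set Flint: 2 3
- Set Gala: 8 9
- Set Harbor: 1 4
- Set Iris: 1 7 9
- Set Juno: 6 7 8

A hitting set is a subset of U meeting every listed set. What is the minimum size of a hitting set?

4

H = {3, 4, 6, 9} meets every set (each contains at least one member of H), and |H| = 4.
The sets Comet, Echo, Gala, Harbor are pairwise disjoint, so any hitting set needs a separate point for each — at least 4. Hence 4 is optimal.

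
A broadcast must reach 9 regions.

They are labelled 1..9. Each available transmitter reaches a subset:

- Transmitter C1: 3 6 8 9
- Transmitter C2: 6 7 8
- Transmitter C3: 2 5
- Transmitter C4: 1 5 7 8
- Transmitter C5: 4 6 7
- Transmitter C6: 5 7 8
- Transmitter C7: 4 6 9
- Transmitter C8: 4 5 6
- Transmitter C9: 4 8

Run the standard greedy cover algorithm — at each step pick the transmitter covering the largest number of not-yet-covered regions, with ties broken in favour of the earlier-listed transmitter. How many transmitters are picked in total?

4

Greedy: pick C1 (covers 4 new) → pick C4 (covers 3 new) → pick C3 (covers 1 new) → pick C5 (covers 1 new). Total picks: 4.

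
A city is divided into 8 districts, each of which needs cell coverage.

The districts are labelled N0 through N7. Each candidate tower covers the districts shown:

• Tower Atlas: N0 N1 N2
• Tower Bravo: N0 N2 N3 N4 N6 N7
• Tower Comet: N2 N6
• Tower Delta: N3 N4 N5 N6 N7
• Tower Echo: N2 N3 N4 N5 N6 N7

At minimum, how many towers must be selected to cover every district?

Take {Atlas, Echo}. Their union is {N0, N1, N2, N3, N4, N5, N6, N7}, which is all 8 districts.
No single tower has all 8 districts (the largest, Bravo, has 6), so 2 is optimal.

2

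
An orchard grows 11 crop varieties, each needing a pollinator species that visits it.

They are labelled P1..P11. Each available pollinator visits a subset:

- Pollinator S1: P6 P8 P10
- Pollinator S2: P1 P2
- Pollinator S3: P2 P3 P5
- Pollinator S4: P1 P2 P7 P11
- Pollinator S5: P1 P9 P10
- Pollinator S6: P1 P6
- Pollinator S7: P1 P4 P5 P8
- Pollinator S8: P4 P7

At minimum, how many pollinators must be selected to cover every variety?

S1 and S3 and S4 and S5 and S8 together: S1 ∪ S3 ∪ S4 ∪ S5 ∪ S8 = {P1, P2, P3, P4, P5, P6, P7, P8, P9, P10, P11} — every variety is covered.
No 4 of the 8 pollinators cover everything (all 70 combinations miss at least one variety), so 5 is optimal.

5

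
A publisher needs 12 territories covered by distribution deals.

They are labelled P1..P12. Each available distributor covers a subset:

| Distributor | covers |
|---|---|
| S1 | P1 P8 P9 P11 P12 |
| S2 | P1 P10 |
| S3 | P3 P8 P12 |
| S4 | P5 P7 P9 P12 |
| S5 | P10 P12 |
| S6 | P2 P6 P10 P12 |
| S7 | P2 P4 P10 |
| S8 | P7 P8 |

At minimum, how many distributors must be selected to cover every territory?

5

Take {S1, S3, S4, S6, S7}. Their union is {P1, P2, P3, P4, P5, P6, P7, P8, P9, P10, P11, P12}, which is all 12 territories.
No 4 of the 8 distributors cover everything (all 70 combinations miss at least one territory), so 5 is optimal.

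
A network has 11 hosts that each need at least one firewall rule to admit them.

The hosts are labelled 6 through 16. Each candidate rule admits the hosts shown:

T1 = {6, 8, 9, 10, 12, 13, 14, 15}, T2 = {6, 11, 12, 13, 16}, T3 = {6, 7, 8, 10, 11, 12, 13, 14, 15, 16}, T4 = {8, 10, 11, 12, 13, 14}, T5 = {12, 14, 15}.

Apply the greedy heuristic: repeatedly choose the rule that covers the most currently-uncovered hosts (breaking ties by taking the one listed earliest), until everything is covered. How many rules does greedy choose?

2

Greedy: pick T3 (covers 10 new) → pick T1 (covers 1 new). Total picks: 2.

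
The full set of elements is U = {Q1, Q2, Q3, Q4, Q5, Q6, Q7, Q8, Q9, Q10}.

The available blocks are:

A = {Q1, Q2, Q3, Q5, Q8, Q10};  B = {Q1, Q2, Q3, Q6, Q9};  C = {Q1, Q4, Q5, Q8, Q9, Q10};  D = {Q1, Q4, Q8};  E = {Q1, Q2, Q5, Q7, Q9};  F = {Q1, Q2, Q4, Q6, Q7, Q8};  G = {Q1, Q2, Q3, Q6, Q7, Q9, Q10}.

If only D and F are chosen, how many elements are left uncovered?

4

Union of D, F = {Q1, Q2, Q4, Q6, Q7, Q8}.
Not covered: Q3, Q5, Q9, Q10 — 4 elements.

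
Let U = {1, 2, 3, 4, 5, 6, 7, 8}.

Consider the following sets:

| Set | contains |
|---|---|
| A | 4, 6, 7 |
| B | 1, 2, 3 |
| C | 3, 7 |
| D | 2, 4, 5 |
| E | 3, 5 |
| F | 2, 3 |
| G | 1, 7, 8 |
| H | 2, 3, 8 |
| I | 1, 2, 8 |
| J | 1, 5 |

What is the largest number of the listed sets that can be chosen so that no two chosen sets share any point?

A, F, J are pairwise disjoint (A={4,6,7}; F={2,3}; J={1,5}).
Every remaining set overlaps one of these, and no 4 of the listed sets are pairwise disjoint, so 3 is the maximum.

3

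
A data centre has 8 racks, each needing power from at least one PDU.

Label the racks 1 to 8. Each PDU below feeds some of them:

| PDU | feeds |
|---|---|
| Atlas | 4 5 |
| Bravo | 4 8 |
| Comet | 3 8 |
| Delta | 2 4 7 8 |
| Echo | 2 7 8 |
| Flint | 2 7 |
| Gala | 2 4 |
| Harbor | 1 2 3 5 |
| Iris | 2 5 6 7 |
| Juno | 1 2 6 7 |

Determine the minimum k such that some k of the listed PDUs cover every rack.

Bravo and Harbor and Juno together: Bravo ∪ Harbor ∪ Juno = {1, 2, 3, 4, 5, 6, 7, 8} — every rack is covered.
No 2 of the 10 PDUs cover everything (all 45 combinations miss at least one rack), so 3 is optimal.

3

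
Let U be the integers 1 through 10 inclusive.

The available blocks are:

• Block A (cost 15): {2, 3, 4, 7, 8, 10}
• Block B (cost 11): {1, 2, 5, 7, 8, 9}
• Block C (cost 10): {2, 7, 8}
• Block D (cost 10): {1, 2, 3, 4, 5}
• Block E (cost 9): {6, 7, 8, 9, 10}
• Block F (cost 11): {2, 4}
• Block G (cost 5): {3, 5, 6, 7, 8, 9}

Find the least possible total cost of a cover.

19

D, E together cover every element (D ∪ E = {1, 2, 3, 4, 5, 6, 7, 8, 9, 10}); total cost 10 + 9 = 19.
The greedy pick G, D, E costs 24; no covering selection beats 19.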